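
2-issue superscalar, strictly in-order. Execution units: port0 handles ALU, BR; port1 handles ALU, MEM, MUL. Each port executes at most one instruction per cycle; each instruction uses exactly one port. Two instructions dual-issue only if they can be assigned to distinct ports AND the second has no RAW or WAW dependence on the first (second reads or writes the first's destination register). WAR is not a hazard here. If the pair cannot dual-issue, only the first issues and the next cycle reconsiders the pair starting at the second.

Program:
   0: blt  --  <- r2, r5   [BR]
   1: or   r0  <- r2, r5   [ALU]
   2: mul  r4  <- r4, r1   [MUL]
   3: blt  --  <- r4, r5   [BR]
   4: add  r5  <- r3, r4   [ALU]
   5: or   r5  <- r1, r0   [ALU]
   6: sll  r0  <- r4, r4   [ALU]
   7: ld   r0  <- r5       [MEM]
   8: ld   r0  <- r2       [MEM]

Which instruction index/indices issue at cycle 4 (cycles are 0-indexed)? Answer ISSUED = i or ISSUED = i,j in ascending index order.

ISSUED = 7

[0] i0,i1  blt or  -- dual
[1] i2  mul  -- RAW r4
[2] i3,i4  blt add  -- dual
[3] i5,i6  or sll  -- dual
[4] i7  ld  -- no-port MEM/MEM
[5] i8  ld  -- tail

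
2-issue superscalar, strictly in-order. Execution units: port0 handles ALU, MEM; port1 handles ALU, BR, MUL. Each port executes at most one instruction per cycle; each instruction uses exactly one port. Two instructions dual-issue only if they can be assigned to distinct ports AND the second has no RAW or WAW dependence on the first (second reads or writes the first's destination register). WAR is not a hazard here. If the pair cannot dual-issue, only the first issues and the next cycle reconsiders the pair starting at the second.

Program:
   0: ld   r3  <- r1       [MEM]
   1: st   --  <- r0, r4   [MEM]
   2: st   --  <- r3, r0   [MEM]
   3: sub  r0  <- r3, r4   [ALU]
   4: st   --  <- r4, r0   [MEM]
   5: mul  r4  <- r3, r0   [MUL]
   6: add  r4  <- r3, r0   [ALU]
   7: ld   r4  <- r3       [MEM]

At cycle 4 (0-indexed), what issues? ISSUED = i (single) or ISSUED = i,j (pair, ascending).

#0 head=0: ld.MEM i0 no-port MEM/MEM
#1 head=1: st.MEM i1 no-port MEM/MEM
#2 head=2: st.MEM+sub.ALU i2,i3 dual
#3 head=4: st.MEM+mul.MUL i4,i5 dual
#4 head=6: add.ALU i6 WAW r4
#5 head=7: ld.MEM i7 tail

ISSUED = 6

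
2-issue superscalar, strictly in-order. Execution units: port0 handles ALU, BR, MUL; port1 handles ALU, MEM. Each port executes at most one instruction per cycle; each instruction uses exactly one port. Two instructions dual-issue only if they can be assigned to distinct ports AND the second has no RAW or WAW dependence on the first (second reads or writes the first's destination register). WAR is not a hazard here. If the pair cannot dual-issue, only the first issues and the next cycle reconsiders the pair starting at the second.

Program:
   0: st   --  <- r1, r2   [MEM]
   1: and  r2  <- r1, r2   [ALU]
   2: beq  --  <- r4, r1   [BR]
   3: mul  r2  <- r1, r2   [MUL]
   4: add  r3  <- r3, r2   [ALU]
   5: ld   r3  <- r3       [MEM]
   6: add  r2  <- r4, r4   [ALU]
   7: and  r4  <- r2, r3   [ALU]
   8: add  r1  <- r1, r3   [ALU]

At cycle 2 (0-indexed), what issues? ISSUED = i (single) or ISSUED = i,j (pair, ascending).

ISSUED = 3

[0] i0&i1  st.MEM and.ALU  -- pair
[1] i2  beq.BR  -- no-port BR/MUL
[2] i3  mul.MUL  -- RAW r2
[3] i4  add.ALU  -- RAW+WAW r3
[4] i5&i6  ld.MEM add.ALU  -- pair
[5] i7&i8  and.ALU add.ALU  -- pair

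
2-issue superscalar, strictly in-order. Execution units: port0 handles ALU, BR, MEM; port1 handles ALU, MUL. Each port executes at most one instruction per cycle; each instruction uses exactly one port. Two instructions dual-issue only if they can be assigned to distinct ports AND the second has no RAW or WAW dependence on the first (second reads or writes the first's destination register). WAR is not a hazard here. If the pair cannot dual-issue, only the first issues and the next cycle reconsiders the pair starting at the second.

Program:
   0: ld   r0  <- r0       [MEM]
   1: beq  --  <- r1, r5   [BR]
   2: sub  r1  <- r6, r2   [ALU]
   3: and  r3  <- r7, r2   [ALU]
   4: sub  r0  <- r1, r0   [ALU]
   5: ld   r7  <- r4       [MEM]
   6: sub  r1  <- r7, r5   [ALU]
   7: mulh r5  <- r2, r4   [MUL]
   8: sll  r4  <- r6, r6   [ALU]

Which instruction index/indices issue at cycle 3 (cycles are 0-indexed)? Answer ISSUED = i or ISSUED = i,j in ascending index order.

[0] i0  ld  -- no-port MEM/BR
[1] i1,i2  beq+sub  -- pair
[2] i3,i4  and+sub  -- pair
[3] i5  ld  -- RAW r7
[4] i6,i7  sub+mulh  -- pair
[5] i8  sll  -- tail

ISSUED = 5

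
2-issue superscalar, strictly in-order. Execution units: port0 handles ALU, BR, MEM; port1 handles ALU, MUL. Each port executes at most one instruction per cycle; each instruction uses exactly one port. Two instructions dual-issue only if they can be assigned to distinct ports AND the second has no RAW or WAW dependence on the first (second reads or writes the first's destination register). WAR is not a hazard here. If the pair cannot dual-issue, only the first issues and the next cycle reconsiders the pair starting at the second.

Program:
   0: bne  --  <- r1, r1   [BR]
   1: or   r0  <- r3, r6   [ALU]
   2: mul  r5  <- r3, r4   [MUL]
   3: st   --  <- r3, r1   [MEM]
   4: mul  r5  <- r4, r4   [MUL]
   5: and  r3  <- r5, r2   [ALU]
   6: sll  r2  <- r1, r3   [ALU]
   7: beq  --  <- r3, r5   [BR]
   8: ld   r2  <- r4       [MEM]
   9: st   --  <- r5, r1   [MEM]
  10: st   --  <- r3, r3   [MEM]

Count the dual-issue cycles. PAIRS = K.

PAIRS = 3

0. bne.BR or.ALU @i0&i1  | dual
1. mul.MUL st.MEM @i2&i3  | dual
2. mul.MUL @i4  | RAW r5
3. and.ALU @i5  | RAW r3
4. sll.ALU beq.BR @i6&i7  | dual
5. ld.MEM @i8  | no-port MEM/MEM
6. st.MEM @i9  | no-port MEM/MEM
7. st.MEM @i10  | tail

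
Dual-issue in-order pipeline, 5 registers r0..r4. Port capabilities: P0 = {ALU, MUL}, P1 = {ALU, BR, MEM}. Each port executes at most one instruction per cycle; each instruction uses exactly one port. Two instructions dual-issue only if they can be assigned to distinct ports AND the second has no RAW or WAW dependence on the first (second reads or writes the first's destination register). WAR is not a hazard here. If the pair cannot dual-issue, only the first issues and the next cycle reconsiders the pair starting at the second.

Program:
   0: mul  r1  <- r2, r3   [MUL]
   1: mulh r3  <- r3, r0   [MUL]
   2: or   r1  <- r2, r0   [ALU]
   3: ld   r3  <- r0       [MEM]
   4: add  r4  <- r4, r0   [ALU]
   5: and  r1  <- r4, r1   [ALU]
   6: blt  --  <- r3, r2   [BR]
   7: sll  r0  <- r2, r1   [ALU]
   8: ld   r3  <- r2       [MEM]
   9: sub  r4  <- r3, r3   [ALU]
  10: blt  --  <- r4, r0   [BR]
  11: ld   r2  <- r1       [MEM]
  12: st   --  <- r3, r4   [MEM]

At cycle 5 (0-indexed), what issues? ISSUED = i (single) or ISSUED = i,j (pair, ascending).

c0: i0 mul  no-port MUL/MUL
c1: i1+i2 mulh/or  dual
c2: i3+i4 ld/add  dual
c3: i5+i6 and/blt  dual
c4: i7+i8 sll/ld  dual
c5: i9 sub  RAW r4
c6: i10 blt  no-port BR/MEM
c7: i11 ld  no-port MEM/MEM
c8: i12 st  tail

ISSUED = 9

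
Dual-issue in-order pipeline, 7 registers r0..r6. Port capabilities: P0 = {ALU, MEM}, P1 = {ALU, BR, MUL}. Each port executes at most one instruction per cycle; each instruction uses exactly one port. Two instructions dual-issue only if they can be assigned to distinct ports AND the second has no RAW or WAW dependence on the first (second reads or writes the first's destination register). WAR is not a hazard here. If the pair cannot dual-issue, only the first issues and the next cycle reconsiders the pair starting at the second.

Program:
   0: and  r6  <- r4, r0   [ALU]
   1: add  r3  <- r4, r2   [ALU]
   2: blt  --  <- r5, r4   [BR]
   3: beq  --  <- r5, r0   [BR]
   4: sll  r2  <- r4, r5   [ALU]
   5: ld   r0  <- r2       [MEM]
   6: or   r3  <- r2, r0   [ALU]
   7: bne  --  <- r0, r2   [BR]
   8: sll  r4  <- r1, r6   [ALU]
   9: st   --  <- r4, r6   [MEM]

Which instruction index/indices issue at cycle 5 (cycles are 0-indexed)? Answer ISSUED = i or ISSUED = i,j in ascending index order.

  cy0 -> i0,i1 (and+add) 2-wide
  cy1 -> i2 (blt) no-port BR/BR
  cy2 -> i3,i4 (beq+sll) 2-wide
  cy3 -> i5 (ld) RAW r0
  cy4 -> i6,i7 (or+bne) 2-wide
  cy5 -> i8 (sll) RAW r4
  cy6 -> i9 (st) tail

ISSUED = 8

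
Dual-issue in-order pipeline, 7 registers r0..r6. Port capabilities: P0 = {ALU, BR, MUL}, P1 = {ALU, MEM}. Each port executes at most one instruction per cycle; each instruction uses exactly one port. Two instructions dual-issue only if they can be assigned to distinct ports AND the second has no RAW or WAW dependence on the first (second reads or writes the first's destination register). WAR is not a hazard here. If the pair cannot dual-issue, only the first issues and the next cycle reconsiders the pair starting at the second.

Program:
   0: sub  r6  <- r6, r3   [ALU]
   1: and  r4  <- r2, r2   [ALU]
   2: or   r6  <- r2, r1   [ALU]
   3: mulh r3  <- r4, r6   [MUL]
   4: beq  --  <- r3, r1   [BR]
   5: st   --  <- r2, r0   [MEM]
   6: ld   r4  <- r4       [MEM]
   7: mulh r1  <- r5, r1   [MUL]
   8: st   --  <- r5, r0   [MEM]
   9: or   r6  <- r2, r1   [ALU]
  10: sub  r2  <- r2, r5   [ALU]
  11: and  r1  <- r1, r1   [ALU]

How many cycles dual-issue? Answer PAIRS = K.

PAIRS = 5

0. sub;and @i0&i1  | 2-wide
1. or @i2  | RAW r6
2. mulh @i3  | no-port MUL/BR
3. beq;st @i4&i5  | 2-wide
4. ld;mulh @i6&i7  | 2-wide
5. st;or @i8&i9  | 2-wide
6. sub;and @i10&i11  | 2-wide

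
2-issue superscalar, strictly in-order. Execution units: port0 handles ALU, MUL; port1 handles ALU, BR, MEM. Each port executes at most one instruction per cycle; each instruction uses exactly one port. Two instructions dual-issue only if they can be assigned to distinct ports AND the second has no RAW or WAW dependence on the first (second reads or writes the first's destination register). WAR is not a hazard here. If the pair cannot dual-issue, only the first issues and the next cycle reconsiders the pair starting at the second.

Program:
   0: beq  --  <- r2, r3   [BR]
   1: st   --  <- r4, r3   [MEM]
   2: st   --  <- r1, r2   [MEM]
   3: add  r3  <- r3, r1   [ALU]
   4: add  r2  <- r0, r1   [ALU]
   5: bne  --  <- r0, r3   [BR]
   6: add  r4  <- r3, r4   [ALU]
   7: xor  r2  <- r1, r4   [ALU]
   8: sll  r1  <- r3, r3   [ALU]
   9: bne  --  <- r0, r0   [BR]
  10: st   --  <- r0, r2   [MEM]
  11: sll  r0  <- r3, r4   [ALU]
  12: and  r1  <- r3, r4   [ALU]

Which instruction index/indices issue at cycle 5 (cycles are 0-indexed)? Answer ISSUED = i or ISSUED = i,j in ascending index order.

ISSUED = 7,8

0. beq.BR @i0  | no-port BR/MEM
1. st.MEM @i1  | no-port MEM/MEM
2. st.MEM/add.ALU @i2&i3  | 2-wide
3. add.ALU/bne.BR @i4&i5  | 2-wide
4. add.ALU @i6  | RAW r4
5. xor.ALU/sll.ALU @i7&i8  | 2-wide
6. bne.BR @i9  | no-port BR/MEM
7. st.MEM/sll.ALU @i10&i11  | 2-wide
8. and.ALU @i12  | tail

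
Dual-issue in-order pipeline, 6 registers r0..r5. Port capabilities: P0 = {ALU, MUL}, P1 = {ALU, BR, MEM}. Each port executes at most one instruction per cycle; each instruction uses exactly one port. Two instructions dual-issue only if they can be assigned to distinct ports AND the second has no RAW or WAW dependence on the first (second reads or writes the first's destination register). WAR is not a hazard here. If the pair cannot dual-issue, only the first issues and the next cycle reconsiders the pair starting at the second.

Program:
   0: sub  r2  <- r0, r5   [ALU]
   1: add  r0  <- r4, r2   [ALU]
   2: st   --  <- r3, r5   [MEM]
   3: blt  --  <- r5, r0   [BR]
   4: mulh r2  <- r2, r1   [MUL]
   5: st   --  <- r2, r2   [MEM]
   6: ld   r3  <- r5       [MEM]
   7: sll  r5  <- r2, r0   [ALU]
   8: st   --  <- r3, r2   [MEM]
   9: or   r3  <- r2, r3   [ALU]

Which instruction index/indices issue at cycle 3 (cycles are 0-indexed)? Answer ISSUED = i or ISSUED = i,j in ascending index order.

ISSUED = 5

  cy0 -> i0 (sub) RAW r2
  cy1 -> i1,i2 (add st) dual
  cy2 -> i3,i4 (blt mulh) dual
  cy3 -> i5 (st) no-port MEM/MEM
  cy4 -> i6,i7 (ld sll) dual
  cy5 -> i8,i9 (st or) dual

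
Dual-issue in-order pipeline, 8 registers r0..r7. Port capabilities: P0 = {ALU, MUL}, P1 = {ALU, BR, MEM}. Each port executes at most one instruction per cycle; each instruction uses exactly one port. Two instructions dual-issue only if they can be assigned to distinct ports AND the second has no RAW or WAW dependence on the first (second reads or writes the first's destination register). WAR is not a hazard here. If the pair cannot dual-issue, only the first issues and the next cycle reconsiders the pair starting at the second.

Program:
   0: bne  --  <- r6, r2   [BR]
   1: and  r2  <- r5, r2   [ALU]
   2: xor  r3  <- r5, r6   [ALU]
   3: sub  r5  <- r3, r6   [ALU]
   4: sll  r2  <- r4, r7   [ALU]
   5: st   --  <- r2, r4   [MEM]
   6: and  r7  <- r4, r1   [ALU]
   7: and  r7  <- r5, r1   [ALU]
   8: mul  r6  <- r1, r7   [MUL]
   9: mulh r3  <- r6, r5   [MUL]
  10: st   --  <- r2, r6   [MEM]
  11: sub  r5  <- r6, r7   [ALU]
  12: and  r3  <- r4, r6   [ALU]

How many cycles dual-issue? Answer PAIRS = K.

  cy0 -> i0,i1 (bne+and) dual
  cy1 -> i2 (xor) RAW r3
  cy2 -> i3,i4 (sub+sll) dual
  cy3 -> i5,i6 (st+and) dual
  cy4 -> i7 (and) RAW r7
  cy5 -> i8 (mul) no-port MUL/MUL
  cy6 -> i9,i10 (mulh+st) dual
  cy7 -> i11,i12 (sub+and) dual

PAIRS = 5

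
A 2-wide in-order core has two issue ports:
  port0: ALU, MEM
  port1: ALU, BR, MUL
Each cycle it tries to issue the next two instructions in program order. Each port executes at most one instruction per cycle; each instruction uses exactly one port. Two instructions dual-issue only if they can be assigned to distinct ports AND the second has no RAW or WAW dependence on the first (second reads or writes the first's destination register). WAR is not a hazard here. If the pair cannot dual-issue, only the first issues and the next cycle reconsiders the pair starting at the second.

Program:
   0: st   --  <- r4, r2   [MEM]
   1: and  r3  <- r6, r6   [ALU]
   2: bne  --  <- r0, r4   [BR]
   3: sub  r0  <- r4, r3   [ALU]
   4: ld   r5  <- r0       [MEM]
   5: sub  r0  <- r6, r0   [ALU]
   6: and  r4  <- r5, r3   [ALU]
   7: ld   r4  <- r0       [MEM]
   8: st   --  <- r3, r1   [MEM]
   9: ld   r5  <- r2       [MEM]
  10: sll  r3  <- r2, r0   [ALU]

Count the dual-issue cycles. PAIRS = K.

c0: i0,i1 st.MEM and.ALU  2-wide
c1: i2,i3 bne.BR sub.ALU  2-wide
c2: i4,i5 ld.MEM sub.ALU  2-wide
c3: i6 and.ALU  WAW r4
c4: i7 ld.MEM  no-port MEM/MEM
c5: i8 st.MEM  no-port MEM/MEM
c6: i9,i10 ld.MEM sll.ALU  2-wide

PAIRS = 4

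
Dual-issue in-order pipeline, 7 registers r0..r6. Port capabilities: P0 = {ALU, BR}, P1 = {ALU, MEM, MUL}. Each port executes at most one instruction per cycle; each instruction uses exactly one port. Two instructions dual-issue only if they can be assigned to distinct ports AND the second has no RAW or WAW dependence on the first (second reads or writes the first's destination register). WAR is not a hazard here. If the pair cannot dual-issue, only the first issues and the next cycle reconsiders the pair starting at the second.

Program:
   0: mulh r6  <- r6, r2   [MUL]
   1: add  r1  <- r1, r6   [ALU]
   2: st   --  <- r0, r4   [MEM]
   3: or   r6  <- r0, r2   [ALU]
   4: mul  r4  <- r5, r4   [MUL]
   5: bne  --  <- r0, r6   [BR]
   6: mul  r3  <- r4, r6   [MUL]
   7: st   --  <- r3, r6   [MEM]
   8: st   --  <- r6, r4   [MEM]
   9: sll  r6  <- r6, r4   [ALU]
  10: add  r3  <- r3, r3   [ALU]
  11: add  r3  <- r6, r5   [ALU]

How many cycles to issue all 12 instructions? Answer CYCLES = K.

0. mulh @i0  | RAW r6
1. add/st @i1&i2  | 2-wide
2. or/mul @i3&i4  | 2-wide
3. bne/mul @i5&i6  | 2-wide
4. st @i7  | no-port MEM/MEM
5. st/sll @i8&i9  | 2-wide
6. add @i10  | WAW r3
7. add @i11  | tail

CYCLES = 8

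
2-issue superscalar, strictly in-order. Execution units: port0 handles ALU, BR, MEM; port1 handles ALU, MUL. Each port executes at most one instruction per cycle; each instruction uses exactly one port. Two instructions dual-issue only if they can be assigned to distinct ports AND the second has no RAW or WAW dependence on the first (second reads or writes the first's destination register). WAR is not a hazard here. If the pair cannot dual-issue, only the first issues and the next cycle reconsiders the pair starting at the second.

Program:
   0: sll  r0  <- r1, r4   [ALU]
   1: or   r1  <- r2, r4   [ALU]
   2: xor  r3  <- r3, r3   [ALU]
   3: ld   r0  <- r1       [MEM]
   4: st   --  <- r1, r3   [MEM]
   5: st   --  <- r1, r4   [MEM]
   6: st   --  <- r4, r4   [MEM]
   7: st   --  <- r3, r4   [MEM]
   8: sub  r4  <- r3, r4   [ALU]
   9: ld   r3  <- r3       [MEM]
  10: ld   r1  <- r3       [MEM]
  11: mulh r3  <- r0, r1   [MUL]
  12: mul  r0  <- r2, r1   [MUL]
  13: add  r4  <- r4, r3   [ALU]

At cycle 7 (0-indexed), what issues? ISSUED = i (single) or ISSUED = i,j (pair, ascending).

c0: i0/i1 sll.ALU+or.ALU  dual
c1: i2/i3 xor.ALU+ld.MEM  dual
c2: i4 st.MEM  no-port MEM/MEM
c3: i5 st.MEM  no-port MEM/MEM
c4: i6 st.MEM  no-port MEM/MEM
c5: i7/i8 st.MEM+sub.ALU  dual
c6: i9 ld.MEM  no-port MEM/MEM
c7: i10 ld.MEM  RAW r1
c8: i11 mulh.MUL  no-port MUL/MUL
c9: i12/i13 mul.MUL+add.ALU  dual

ISSUED = 10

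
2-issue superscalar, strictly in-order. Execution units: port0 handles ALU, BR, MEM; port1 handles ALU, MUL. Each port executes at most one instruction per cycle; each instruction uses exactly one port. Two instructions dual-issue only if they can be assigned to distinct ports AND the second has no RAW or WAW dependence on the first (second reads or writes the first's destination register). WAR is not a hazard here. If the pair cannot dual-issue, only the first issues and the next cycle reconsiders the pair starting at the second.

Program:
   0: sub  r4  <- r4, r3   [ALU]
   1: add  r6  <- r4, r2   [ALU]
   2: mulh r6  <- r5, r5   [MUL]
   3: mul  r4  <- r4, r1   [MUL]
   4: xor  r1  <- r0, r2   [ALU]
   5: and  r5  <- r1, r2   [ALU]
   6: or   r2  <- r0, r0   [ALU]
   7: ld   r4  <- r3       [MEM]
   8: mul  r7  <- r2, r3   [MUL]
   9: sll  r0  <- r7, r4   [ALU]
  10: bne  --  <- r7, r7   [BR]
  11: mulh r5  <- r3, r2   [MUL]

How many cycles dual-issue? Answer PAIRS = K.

PAIRS = 4

0. sub @i0  | RAW r4
1. add @i1  | WAW r6
2. mulh @i2  | no-port MUL/MUL
3. mul;xor @i3/i4  | dual
4. and;or @i5/i6  | dual
5. ld;mul @i7/i8  | dual
6. sll;bne @i9/i10  | dual
7. mulh @i11  | tail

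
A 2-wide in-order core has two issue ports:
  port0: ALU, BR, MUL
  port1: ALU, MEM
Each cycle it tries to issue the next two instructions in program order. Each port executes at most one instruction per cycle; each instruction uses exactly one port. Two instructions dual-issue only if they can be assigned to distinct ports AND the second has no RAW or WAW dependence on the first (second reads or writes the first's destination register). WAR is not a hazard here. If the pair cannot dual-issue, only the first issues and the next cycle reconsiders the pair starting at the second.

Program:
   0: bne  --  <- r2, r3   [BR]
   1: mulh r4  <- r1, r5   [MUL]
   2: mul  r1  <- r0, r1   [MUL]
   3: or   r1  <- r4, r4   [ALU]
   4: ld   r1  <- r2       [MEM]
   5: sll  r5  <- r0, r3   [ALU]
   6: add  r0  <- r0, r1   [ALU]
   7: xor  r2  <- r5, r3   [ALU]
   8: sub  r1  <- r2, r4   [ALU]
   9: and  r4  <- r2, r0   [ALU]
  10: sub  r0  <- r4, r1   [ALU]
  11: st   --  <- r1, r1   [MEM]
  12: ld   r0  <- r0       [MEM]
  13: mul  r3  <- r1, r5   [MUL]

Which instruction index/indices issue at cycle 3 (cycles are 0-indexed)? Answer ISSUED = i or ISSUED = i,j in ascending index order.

ISSUED = 3

#0 head=0: bne.BR i0 no-port BR/MUL
#1 head=1: mulh.MUL i1 no-port MUL/MUL
#2 head=2: mul.MUL i2 WAW r1
#3 head=3: or.ALU i3 WAW r1
#4 head=4: ld.MEM sll.ALU i4+i5 2-wide
#5 head=6: add.ALU xor.ALU i6+i7 2-wide
#6 head=8: sub.ALU and.ALU i8+i9 2-wide
#7 head=10: sub.ALU st.MEM i10+i11 2-wide
#8 head=12: ld.MEM mul.MUL i12+i13 2-wide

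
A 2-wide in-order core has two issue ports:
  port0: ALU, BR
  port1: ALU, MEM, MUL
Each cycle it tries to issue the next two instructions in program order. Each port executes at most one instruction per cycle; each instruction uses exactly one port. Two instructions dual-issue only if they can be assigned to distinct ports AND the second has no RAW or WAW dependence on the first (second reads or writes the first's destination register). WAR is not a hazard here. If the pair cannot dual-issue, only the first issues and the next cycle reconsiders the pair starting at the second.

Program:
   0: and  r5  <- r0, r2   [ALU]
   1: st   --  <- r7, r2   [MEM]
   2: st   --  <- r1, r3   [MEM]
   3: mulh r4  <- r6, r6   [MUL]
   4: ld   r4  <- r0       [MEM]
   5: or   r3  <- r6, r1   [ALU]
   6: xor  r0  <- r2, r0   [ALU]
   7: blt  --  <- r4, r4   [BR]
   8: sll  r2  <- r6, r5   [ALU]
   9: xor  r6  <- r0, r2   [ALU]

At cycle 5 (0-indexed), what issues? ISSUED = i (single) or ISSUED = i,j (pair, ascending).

ISSUED = 8

0. and/st @i0&i1  | pair
1. st @i2  | no-port MEM/MUL
2. mulh @i3  | no-port MUL/MEM
3. ld/or @i4&i5  | pair
4. xor/blt @i6&i7  | pair
5. sll @i8  | RAW r2
6. xor @i9  | tail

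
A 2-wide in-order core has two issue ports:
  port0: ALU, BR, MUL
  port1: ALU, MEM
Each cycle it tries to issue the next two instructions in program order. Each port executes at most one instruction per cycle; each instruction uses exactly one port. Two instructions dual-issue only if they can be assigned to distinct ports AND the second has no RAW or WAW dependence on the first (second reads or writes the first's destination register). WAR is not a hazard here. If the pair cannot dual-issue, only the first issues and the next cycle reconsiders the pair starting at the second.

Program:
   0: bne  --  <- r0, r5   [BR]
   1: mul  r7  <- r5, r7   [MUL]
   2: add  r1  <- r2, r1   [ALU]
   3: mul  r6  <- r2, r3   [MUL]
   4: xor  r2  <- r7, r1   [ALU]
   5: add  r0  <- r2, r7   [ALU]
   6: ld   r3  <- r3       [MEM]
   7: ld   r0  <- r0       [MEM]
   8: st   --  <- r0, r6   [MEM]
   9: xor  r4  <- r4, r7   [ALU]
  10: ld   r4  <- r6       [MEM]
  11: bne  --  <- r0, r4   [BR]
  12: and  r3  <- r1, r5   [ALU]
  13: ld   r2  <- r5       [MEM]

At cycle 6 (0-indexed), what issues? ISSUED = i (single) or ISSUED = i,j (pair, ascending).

ISSUED = 10

[0] i0  bne.BR  -- no-port BR/MUL
[1] i1+i2  mul.MUL+add.ALU  -- pair
[2] i3+i4  mul.MUL+xor.ALU  -- pair
[3] i5+i6  add.ALU+ld.MEM  -- pair
[4] i7  ld.MEM  -- no-port MEM/MEM
[5] i8+i9  st.MEM+xor.ALU  -- pair
[6] i10  ld.MEM  -- RAW r4
[7] i11+i12  bne.BR+and.ALU  -- pair
[8] i13  ld.MEM  -- tail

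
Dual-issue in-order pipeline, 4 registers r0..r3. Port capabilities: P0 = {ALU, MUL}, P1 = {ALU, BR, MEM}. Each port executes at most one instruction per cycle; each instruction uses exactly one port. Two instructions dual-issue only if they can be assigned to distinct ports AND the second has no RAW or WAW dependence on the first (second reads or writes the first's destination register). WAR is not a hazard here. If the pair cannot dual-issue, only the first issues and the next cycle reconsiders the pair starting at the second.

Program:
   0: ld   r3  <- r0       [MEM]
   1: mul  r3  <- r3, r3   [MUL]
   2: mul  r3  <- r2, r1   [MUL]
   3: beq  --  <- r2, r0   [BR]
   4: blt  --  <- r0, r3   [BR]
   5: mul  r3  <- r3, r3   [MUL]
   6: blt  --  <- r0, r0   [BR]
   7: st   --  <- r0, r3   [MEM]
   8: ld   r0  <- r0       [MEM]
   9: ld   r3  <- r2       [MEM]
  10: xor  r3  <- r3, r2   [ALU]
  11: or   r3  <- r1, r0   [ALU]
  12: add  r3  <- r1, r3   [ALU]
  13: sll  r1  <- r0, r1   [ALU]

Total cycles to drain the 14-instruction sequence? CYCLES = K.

c0: i0 ld.MEM  RAW+WAW r3
c1: i1 mul.MUL  no-port MUL/MUL
c2: i2&i3 mul.MUL+beq.BR  dual
c3: i4&i5 blt.BR+mul.MUL  dual
c4: i6 blt.BR  no-port BR/MEM
c5: i7 st.MEM  no-port MEM/MEM
c6: i8 ld.MEM  no-port MEM/MEM
c7: i9 ld.MEM  RAW+WAW r3
c8: i10 xor.ALU  WAW r3
c9: i11 or.ALU  RAW+WAW r3
c10: i12&i13 add.ALU+sll.ALU  dual

CYCLES = 11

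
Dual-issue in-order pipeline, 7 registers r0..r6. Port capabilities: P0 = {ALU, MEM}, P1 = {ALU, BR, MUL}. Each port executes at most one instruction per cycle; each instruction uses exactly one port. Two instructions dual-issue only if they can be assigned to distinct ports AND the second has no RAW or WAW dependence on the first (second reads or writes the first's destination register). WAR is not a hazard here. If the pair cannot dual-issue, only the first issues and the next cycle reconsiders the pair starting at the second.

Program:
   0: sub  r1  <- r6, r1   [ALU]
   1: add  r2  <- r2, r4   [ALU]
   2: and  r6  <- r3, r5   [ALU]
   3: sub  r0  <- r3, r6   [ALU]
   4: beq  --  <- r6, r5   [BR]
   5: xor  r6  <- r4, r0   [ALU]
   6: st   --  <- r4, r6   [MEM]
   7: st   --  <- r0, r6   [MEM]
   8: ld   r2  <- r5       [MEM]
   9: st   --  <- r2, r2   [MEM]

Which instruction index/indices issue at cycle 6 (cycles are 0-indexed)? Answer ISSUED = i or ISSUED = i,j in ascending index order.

ISSUED = 8

c0: i0+i1 sub/add  pair
c1: i2 and  RAW r6
c2: i3+i4 sub/beq  pair
c3: i5 xor  RAW r6
c4: i6 st  no-port MEM/MEM
c5: i7 st  no-port MEM/MEM
c6: i8 ld  no-port MEM/MEM
c7: i9 st  tail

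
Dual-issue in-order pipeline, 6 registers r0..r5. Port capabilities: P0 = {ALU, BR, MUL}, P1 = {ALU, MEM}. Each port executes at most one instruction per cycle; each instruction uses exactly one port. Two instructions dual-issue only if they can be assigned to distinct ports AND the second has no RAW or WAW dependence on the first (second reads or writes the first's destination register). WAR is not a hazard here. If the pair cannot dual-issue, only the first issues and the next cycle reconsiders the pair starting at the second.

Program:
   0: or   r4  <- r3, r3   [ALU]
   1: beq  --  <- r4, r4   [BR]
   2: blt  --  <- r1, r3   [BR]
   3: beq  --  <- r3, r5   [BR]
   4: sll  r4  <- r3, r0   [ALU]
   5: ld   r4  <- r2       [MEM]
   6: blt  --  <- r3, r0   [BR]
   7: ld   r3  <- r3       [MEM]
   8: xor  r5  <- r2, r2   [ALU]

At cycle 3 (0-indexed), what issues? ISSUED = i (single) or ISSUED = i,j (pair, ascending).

  cy0 -> i0 (or.ALU) RAW r4
  cy1 -> i1 (beq.BR) no-port BR/BR
  cy2 -> i2 (blt.BR) no-port BR/BR
  cy3 -> i3+i4 (beq.BR sll.ALU) dual
  cy4 -> i5+i6 (ld.MEM blt.BR) dual
  cy5 -> i7+i8 (ld.MEM xor.ALU) dual

ISSUED = 3,4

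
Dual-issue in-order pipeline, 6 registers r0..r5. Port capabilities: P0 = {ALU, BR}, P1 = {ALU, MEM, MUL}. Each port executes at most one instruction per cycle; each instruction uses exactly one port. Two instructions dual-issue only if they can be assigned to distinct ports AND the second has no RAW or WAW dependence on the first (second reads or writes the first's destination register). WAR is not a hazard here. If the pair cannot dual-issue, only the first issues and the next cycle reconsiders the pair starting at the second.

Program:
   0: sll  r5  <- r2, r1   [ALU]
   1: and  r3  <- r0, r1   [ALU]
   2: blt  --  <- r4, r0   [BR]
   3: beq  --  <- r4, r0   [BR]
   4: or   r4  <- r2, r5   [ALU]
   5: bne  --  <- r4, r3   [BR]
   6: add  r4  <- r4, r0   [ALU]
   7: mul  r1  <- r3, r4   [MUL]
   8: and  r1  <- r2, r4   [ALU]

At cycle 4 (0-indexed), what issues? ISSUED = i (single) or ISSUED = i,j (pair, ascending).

0. sll.ALU/and.ALU @i0/i1  | dual
1. blt.BR @i2  | no-port BR/BR
2. beq.BR/or.ALU @i3/i4  | dual
3. bne.BR/add.ALU @i5/i6  | dual
4. mul.MUL @i7  | WAW r1
5. and.ALU @i8  | tail

ISSUED = 7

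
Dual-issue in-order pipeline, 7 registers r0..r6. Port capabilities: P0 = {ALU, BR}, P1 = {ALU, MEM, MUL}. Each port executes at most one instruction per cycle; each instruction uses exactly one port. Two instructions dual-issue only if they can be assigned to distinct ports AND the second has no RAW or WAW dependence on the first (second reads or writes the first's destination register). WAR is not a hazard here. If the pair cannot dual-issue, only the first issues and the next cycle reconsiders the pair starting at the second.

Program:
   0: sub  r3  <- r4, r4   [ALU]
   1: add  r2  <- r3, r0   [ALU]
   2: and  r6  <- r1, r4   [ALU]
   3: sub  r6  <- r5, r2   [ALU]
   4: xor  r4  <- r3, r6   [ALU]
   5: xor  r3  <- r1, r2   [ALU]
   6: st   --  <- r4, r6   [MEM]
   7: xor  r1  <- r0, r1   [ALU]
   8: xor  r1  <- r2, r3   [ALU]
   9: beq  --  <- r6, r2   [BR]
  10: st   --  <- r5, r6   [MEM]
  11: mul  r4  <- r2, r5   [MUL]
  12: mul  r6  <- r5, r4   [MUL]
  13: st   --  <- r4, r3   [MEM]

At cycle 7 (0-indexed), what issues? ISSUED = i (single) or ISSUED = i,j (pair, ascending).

ISSUED = 11

  cy0 -> i0 (sub) RAW r3
  cy1 -> i1/i2 (add and) pair
  cy2 -> i3 (sub) RAW r6
  cy3 -> i4/i5 (xor xor) pair
  cy4 -> i6/i7 (st xor) pair
  cy5 -> i8/i9 (xor beq) pair
  cy6 -> i10 (st) no-port MEM/MUL
  cy7 -> i11 (mul) no-port MUL/MUL
  cy8 -> i12 (mul) no-port MUL/MEM
  cy9 -> i13 (st) tail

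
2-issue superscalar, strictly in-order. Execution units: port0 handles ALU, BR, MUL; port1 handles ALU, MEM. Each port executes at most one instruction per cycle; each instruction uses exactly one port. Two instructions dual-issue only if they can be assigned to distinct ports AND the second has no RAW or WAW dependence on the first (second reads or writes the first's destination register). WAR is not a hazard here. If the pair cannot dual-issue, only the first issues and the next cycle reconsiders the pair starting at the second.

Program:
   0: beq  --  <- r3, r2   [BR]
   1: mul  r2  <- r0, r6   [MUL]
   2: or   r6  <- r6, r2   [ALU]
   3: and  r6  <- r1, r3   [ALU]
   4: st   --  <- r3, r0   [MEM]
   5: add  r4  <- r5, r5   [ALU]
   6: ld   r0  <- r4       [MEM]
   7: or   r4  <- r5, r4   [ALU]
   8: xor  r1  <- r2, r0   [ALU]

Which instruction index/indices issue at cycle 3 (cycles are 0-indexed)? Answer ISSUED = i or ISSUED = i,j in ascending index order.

ISSUED = 3,4

t=0 i0:beq ; no-port BR/MUL
t=1 i1:mul ; RAW r2
t=2 i2:or ; WAW r6
t=3 i3/i4:and st ; dual
t=4 i5:add ; RAW r4
t=5 i6/i7:ld or ; dual
t=6 i8:xor ; tail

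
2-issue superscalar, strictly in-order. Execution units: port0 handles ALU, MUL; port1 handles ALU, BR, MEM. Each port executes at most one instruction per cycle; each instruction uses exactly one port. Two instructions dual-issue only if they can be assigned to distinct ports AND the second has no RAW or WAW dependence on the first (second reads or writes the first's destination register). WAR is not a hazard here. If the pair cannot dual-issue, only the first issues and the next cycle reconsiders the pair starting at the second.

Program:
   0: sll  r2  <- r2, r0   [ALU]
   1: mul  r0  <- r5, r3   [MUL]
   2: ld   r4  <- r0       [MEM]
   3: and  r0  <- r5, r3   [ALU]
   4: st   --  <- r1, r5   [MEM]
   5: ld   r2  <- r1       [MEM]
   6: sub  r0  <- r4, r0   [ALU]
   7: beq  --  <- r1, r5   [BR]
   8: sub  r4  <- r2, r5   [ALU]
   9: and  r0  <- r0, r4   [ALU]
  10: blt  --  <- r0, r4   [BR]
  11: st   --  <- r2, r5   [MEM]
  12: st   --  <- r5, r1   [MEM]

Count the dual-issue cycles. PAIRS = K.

  cy0 -> i0+i1 (sll.ALU;mul.MUL) dual
  cy1 -> i2+i3 (ld.MEM;and.ALU) dual
  cy2 -> i4 (st.MEM) no-port MEM/MEM
  cy3 -> i5+i6 (ld.MEM;sub.ALU) dual
  cy4 -> i7+i8 (beq.BR;sub.ALU) dual
  cy5 -> i9 (and.ALU) RAW r0
  cy6 -> i10 (blt.BR) no-port BR/MEM
  cy7 -> i11 (st.MEM) no-port MEM/MEM
  cy8 -> i12 (st.MEM) tail

PAIRS = 4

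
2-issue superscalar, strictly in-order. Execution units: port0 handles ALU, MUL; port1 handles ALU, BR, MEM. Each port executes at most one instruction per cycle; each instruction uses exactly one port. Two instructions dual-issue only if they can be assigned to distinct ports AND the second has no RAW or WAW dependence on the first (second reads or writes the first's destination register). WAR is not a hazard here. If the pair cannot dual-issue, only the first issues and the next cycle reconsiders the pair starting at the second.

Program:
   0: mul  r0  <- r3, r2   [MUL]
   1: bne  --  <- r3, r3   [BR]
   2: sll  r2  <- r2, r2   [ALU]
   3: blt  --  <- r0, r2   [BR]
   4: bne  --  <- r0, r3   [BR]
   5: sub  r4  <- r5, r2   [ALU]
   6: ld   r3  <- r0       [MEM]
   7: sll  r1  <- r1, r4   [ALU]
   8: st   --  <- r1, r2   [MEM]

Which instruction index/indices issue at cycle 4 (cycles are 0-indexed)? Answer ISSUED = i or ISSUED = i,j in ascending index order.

ISSUED = 6,7

0. mul.MUL/bne.BR @i0+i1  | 2-wide
1. sll.ALU @i2  | RAW r2
2. blt.BR @i3  | no-port BR/BR
3. bne.BR/sub.ALU @i4+i5  | 2-wide
4. ld.MEM/sll.ALU @i6+i7  | 2-wide
5. st.MEM @i8  | tail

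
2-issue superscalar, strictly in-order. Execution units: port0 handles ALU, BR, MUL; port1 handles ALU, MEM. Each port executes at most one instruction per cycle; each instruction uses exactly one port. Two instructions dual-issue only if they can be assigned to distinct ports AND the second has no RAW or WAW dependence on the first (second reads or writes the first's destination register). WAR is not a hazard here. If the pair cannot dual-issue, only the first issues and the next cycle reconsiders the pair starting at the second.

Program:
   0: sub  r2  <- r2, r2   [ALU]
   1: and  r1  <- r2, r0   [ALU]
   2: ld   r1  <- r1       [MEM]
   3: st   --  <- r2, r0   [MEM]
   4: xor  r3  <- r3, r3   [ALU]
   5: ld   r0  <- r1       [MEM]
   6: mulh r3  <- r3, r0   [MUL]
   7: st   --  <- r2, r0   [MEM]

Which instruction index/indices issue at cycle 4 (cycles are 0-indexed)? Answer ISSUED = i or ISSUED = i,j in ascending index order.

ISSUED = 5

0. sub @i0  | RAW r2
1. and @i1  | RAW+WAW r1
2. ld @i2  | no-port MEM/MEM
3. st;xor @i3&i4  | 2-wide
4. ld @i5  | RAW r0
5. mulh;st @i6&i7  | 2-wide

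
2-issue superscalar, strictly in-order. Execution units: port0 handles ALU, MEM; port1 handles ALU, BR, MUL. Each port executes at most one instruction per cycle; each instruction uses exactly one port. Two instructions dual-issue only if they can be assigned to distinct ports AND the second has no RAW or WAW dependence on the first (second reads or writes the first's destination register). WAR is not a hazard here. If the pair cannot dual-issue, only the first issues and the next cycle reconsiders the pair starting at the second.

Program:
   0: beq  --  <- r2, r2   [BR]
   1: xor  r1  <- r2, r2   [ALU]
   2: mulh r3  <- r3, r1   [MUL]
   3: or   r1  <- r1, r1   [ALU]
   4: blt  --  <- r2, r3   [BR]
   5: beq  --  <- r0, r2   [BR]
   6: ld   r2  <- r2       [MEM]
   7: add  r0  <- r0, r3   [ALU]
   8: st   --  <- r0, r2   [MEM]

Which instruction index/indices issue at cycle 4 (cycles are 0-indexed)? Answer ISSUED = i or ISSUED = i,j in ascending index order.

ISSUED = 7

t=0 i0/i1:beq.BR;xor.ALU ; 2-wide
t=1 i2/i3:mulh.MUL;or.ALU ; 2-wide
t=2 i4:blt.BR ; no-port BR/BR
t=3 i5/i6:beq.BR;ld.MEM ; 2-wide
t=4 i7:add.ALU ; RAW r0
t=5 i8:st.MEM ; tail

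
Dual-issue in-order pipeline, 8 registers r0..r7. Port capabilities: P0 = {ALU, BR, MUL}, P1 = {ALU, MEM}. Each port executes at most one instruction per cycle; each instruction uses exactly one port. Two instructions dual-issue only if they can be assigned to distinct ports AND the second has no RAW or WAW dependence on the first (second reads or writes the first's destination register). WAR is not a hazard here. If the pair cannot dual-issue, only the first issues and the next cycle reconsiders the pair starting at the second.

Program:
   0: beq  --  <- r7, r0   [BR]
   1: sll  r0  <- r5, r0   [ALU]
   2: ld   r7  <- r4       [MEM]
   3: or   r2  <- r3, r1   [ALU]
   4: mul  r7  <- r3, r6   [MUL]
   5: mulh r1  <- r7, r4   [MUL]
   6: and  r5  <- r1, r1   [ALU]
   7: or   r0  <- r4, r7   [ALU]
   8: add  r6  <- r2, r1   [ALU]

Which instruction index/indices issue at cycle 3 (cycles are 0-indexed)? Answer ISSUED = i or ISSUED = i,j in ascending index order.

ISSUED = 5

[0] i0/i1  beq.BR/sll.ALU  -- 2-wide
[1] i2/i3  ld.MEM/or.ALU  -- 2-wide
[2] i4  mul.MUL  -- no-port MUL/MUL
[3] i5  mulh.MUL  -- RAW r1
[4] i6/i7  and.ALU/or.ALU  -- 2-wide
[5] i8  add.ALU  -- tail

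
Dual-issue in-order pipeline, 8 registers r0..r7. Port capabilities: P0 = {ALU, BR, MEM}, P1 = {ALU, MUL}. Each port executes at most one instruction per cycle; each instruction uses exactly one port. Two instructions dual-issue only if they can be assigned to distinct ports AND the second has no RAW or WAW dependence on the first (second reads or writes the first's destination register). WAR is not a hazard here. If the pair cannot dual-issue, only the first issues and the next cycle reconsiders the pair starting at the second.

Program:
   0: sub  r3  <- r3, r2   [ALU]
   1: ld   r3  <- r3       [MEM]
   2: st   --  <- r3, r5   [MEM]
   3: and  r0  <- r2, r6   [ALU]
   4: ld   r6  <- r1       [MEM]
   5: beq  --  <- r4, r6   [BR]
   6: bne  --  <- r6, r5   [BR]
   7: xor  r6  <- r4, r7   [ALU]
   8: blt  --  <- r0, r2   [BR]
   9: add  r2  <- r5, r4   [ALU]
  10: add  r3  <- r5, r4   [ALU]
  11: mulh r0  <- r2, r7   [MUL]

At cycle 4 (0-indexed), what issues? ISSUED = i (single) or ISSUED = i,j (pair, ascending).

t=0 i0:sub ; RAW+WAW r3
t=1 i1:ld ; no-port MEM/MEM
t=2 i2,i3:st and ; 2-wide
t=3 i4:ld ; no-port MEM/BR
t=4 i5:beq ; no-port BR/BR
t=5 i6,i7:bne xor ; 2-wide
t=6 i8,i9:blt add ; 2-wide
t=7 i10,i11:add mulh ; 2-wide

ISSUED = 5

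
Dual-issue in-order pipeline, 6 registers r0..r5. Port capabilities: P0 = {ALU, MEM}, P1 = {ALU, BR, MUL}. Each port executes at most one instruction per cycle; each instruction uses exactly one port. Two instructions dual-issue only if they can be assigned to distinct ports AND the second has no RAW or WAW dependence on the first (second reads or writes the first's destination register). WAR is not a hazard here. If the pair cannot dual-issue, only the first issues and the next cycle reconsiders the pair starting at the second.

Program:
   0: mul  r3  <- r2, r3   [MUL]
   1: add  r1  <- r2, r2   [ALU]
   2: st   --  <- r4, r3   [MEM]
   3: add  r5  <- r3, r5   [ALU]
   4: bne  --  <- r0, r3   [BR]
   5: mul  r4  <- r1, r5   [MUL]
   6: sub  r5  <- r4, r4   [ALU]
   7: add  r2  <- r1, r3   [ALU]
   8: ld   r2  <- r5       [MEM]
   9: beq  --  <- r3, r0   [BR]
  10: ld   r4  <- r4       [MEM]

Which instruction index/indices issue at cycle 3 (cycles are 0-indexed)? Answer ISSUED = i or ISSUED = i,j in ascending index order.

#0 head=0: mul.MUL+add.ALU i0+i1 pair
#1 head=2: st.MEM+add.ALU i2+i3 pair
#2 head=4: bne.BR i4 no-port BR/MUL
#3 head=5: mul.MUL i5 RAW r4
#4 head=6: sub.ALU+add.ALU i6+i7 pair
#5 head=8: ld.MEM+beq.BR i8+i9 pair
#6 head=10: ld.MEM i10 tail

ISSUED = 5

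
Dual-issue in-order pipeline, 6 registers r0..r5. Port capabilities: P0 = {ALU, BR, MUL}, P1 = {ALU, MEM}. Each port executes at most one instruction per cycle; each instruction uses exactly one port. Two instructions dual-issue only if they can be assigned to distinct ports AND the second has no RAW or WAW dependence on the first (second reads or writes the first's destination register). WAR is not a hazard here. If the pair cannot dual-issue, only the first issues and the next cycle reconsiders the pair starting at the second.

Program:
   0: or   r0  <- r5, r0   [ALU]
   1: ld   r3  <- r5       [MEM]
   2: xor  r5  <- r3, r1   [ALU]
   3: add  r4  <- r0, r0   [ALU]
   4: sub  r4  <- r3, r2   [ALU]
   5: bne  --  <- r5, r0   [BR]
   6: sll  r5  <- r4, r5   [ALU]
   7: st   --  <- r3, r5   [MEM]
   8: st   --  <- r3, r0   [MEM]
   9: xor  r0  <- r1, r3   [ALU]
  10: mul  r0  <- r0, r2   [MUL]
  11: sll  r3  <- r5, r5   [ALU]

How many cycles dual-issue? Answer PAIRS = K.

c0: i0+i1 or.ALU+ld.MEM  pair
c1: i2+i3 xor.ALU+add.ALU  pair
c2: i4+i5 sub.ALU+bne.BR  pair
c3: i6 sll.ALU  RAW r5
c4: i7 st.MEM  no-port MEM/MEM
c5: i8+i9 st.MEM+xor.ALU  pair
c6: i10+i11 mul.MUL+sll.ALU  pair

PAIRS = 5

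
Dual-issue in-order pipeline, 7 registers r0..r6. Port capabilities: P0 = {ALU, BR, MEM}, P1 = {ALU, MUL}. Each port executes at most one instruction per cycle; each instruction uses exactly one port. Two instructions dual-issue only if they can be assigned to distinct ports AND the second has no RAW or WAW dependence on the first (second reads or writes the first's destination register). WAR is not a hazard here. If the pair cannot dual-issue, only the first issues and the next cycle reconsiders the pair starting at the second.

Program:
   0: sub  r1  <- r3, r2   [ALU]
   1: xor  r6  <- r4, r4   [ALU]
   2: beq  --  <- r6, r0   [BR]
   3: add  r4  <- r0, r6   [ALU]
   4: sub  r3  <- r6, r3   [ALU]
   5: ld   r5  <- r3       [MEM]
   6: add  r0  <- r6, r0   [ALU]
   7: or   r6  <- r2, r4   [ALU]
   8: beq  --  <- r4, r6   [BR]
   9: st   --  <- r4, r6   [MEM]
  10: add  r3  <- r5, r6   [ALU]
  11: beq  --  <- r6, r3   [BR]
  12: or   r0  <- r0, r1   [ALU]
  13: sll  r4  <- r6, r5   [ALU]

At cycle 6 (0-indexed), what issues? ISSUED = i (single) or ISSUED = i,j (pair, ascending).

c0: i0/i1 sub;xor  dual
c1: i2/i3 beq;add  dual
c2: i4 sub  RAW r3
c3: i5/i6 ld;add  dual
c4: i7 or  RAW r6
c5: i8 beq  no-port BR/MEM
c6: i9/i10 st;add  dual
c7: i11/i12 beq;or  dual
c8: i13 sll  tail

ISSUED = 9,10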